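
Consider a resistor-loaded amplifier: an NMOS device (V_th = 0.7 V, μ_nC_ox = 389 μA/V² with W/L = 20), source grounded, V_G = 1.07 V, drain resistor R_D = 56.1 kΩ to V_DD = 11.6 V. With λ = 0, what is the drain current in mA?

I_D = 0.205 mA

V_GS = V_G = 1.07 V, so V_ov = 1.07 − 0.7 = 0.37 V.
k_n = μ_nC_ox · (W/L) = 7.78 mA/V².
Assume saturation: I_D = ½ k_n V_ov² = 0.5 × 7.78 × 0.37² = 0.533 mA, giving V_DS = V_DD − I_D R_D = 11.6 − 0.533 × 56.1 = -18.3 V.
But -18.3 V < V_ov = 0.37 V, so the device is actually in triode.
In triode I_D = k_n[V_ov V_DS − ½ V_DS²] and I_D = (V_DD − V_DS)/R_D. Equating: 218 V_DS² − 162.5 V_DS + 11.6 = 0, giving V_DS = 0.08 V (the root below V_ov).
I_D = (11.6 − 0.08) / 56.1 = 0.205 mA.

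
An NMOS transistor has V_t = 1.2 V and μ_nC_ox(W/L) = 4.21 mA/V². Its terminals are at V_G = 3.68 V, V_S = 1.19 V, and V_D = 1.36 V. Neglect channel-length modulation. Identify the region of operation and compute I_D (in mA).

Triode; I_D = 0.862 mA

V_GS = V_G − V_S = 3.68 − 1.19 = 2.49 V; V_DS = V_D − V_S = 1.36 − 1.19 = 0.17 V.
V_ov = V_GS − V_t = 2.49 − 1.2 = 1.29 V.
Since V_DS = 0.17 V < V_ov = 1.29 V, the device is in the triode region.
I_D = k_n [V_ov · V_DS − ½ V_DS²] = 4.21 × [1.29 × 0.17 − 0.5 × 0.17²] = 0.862 mA.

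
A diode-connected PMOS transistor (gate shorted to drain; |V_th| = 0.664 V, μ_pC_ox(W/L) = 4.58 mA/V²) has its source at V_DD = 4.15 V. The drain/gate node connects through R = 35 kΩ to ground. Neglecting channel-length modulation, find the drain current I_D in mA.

With gate tied to drain, V_SG = V_SD ≥ V_SG − |V_th|, so the device is in saturation.
KCL at the drain: ½ k_p (V_SG − |V_th|)² = (V_DD − V_SG)/R.
Let x = V_SG − 0.664. Then 80.2 x² + x − 3.486 = 0, giving x = 0.202 V (positive root), so V_SG = 0.866 V.
I_D = (V_DD − V_SG)/R = (4.15 − 0.866) / 35 = 0.0938 mA.

I_D = 0.0938 mA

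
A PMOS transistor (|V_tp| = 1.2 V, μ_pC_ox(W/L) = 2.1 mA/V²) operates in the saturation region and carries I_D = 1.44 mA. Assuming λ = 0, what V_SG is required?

In saturation I_D = ½ k_p (V_SG − |V_tp|)², so V_SG − |V_tp| = √(2 I_D / k_p) = √(2 × 1.44 / 2.1) = 1.17 V.
V_SG = 1.2 + 1.17 = 2.37 V.

V_SG = 2.37 V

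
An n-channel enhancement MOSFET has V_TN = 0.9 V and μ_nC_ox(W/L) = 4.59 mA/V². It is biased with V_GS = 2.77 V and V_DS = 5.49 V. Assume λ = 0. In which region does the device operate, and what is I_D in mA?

Saturation; I_D = 8.03 mA

V_ov = V_GS − V_TN = 2.77 − 0.9 = 1.87 V.
Since V_DS = 5.49 V ≥ V_ov = 1.87 V, the device is in saturation.
I_D = ½ k_n V_ov² = 0.5 × 4.59 × 1.87² = 8.03 mA.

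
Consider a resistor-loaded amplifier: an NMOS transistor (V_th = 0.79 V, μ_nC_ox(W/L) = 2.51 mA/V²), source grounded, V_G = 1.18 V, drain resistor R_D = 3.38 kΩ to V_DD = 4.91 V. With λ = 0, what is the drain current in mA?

V_GS = V_G = 1.18 V, so V_ov = 1.18 − 0.79 = 0.39 V.
Assume saturation: I_D = ½ k_n V_ov² = 0.5 × 2.51 × 0.39² = 0.191 mA, giving V_DS = V_DD − I_D R_D = 4.91 − 0.191 × 3.38 = 4.26 V.
V_DS = 4.26 V ≥ V_ov = 0.39 V, confirming saturation.

I_D = 0.191 mA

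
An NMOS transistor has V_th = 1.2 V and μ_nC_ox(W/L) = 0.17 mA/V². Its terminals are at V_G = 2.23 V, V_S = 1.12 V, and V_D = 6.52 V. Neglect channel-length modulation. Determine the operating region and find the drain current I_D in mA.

V_GS = V_G − V_S = 2.23 − 1.12 = 1.11 V; V_DS = V_D − V_S = 6.52 − 1.12 = 5.4 V.
V_GS = 1.11 V < V_th = 1.2 V, so the transistor is in cutoff.

Cutoff; I_D = 0 mA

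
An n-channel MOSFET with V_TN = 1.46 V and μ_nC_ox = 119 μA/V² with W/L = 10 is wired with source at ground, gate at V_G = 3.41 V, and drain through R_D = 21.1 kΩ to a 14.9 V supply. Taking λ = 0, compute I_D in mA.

V_GS = V_G = 3.41 V, so V_ov = 3.41 − 1.46 = 1.95 V.
k_n = μ_nC_ox · (W/L) = 1.19 mA/V².
Assume saturation: I_D = ½ k_n V_ov² = 0.5 × 1.19 × 1.95² = 2.26 mA, giving V_DS = V_DD − I_D R_D = 14.9 − 2.26 × 21.1 = -32.8 V.
But -32.8 V < V_ov = 1.95 V, so the device is actually in triode.
In triode I_D = k_n[V_ov V_DS − ½ V_DS²] and I_D = (V_DD − V_DS)/R_D. Equating: 12.6 V_DS² − 49.96 V_DS + 14.9 = 0, giving V_DS = 0.325 V (the root below V_ov).
I_D = (14.9 − 0.325) / 21.1 = 0.691 mA.

I_D = 0.691 mA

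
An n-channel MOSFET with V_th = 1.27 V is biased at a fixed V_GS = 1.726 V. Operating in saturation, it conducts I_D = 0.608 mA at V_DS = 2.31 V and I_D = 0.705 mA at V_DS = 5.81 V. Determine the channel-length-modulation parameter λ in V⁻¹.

λ = 0.0509 V⁻¹

With V_GS fixed, I_D ∝ (1 + λ V_DS) in saturation, so I_D2/I_D1 = (1 + λ V_DS2)/(1 + λ V_DS1).
0.705/0.608 = 1.16 = (1 + 5.81 λ)/(1 + 2.31 λ).
Solving: λ (I_D1 V_DS2 − I_D2 V_DS1) = I_D2 − I_D1, so λ = (0.705 − 0.608) / (0.608 × 5.81 − 0.705 × 2.31) = 0.097 / 1.9 = 0.0509 V⁻¹.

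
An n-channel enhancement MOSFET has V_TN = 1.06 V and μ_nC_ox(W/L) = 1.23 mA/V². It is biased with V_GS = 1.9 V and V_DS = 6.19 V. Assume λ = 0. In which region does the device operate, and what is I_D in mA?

Saturation; I_D = 0.434 mA

V_ov = V_GS − V_TN = 1.9 − 1.06 = 0.84 V.
Since V_DS = 6.19 V ≥ V_ov = 0.84 V, the device is in saturation.
I_D = ½ k_n V_ov² = 0.5 × 1.23 × 0.84² = 0.434 mA.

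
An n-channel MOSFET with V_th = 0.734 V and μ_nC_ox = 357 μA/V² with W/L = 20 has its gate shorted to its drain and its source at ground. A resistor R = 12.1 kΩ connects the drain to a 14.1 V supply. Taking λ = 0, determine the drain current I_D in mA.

With gate tied to drain, V_GS = V_DS ≥ V_GS − V_th, so the device is in saturation.
k_n = μ_nC_ox · (W/L) = 7.14 mA/V².
KCL at the drain: ½ k_n (V_GS − V_th)² = (V_DD − V_GS)/R.
Let x = V_GS − 0.734. Then 43.2 x² + x − 13.37 = 0, giving x = 0.545 V (positive root), so V_GS = 1.28 V.
I_D = (V_DD − V_GS)/R = (14.1 − 1.28) / 12.1 = 1.06 mA.

I_D = 1.06 mA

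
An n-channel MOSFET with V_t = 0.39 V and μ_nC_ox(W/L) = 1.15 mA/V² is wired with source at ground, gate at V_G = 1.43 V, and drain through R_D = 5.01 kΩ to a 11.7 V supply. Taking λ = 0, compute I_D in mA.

V_GS = V_G = 1.43 V, so V_ov = 1.43 − 0.39 = 1.04 V.
Assume saturation: I_D = ½ k_n V_ov² = 0.5 × 1.15 × 1.04² = 0.622 mA, giving V_DS = V_DD − I_D R_D = 11.7 − 0.622 × 5.01 = 8.58 V.
V_DS = 8.58 V ≥ V_ov = 1.04 V, confirming saturation.

I_D = 0.622 mA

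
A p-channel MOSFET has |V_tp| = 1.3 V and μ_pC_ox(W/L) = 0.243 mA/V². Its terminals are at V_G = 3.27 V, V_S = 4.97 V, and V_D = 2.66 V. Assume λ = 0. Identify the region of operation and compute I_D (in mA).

V_SG = V_S − V_G = 4.97 − 3.27 = 1.7 V; V_SD = V_S − V_D = 4.97 − 2.66 = 2.31 V.
V_ov = V_SG − |V_tp| = 1.7 − 1.3 = 0.4 V.
Since V_SD = 2.31 V ≥ V_ov = 0.4 V, the device is in saturation.
I_D = ½ k_p V_ov² = 0.5 × 0.243 × 0.4² = 0.0194 mA.

Saturation; I_D = 0.0194 mA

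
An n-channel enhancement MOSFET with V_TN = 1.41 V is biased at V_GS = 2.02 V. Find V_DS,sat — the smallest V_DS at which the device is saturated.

The boundary between triode and saturation is V_DS = V_GS − V_TN = V_ov.
V_ov = 2.02 − 1.41 = 0.61 V.

V_DS,sat = 0.610 V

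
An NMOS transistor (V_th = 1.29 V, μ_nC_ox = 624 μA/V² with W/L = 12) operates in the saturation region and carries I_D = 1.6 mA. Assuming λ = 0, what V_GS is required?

k_n = μ_nC_ox · (W/L) = 7.488 mA/V².
In saturation I_D = ½ k_n (V_GS − V_th)², so V_GS − V_th = √(2 I_D / k_n) = √(2 × 1.6 / 7.488) = 0.654 V.
V_GS = 1.29 + 0.654 = 1.94 V.

V_GS = 1.94 V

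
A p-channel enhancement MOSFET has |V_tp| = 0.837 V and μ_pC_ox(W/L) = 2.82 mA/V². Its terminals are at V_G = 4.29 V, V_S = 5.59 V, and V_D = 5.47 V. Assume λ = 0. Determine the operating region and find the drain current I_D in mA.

Triode; I_D = 0.136 mA

V_SG = V_S − V_G = 5.59 − 4.29 = 1.3 V; V_SD = V_S − V_D = 5.59 − 5.47 = 0.12 V.
V_ov = V_SG − |V_tp| = 1.3 − 0.837 = 0.463 V.
Since V_SD = 0.12 V < V_ov = 0.463 V, the device is in the triode region.
I_D = k_p [V_ov · V_SD − ½ V_SD²] = 2.82 × [0.463 × 0.12 − 0.5 × 0.12²] = 0.136 mA.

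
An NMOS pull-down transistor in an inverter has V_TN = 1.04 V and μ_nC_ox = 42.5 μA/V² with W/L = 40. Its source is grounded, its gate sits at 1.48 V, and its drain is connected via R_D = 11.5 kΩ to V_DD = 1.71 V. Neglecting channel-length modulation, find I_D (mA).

V_GS = V_G = 1.48 V, so V_ov = 1.48 − 1.04 = 0.44 V.
k_n = μ_nC_ox · (W/L) = 1.7 mA/V².
Assume saturation: I_D = ½ k_n V_ov² = 0.5 × 1.7 × 0.44² = 0.165 mA, giving V_DS = V_DD − I_D R_D = 1.71 − 0.165 × 11.5 = -0.182 V.
But -0.182 V < V_ov = 0.44 V, so the device is actually in triode.
In triode I_D = k_n[V_ov V_DS − ½ V_DS²] and I_D = (V_DD − V_DS)/R_D. Equating: 9.78 V_DS² − 9.602 V_DS + 1.71 = 0, giving V_DS = 0.234 V (the root below V_ov).
I_D = (1.71 − 0.234) / 11.5 = 0.128 mA.

I_D = 0.128 mA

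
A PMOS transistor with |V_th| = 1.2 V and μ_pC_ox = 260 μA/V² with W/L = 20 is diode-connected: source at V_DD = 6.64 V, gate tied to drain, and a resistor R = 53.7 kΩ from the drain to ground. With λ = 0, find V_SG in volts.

V_SG = 1.39 V

With gate tied to drain, V_SG = V_SD ≥ V_SG − |V_th|, so the device is in saturation.
k_p = μ_pC_ox · (W/L) = 5.2 mA/V².
KCL at the drain: ½ k_p (V_SG − |V_th|)² = (V_DD − V_SG)/R.
Let x = V_SG − 1.2. Then 140 x² + x − 5.44 = 0, giving x = 0.194 V (positive root), so V_SG = 1.39 V.
I_D = (V_DD − V_SG)/R = (6.64 − 1.39) / 53.7 = 0.0977 mA.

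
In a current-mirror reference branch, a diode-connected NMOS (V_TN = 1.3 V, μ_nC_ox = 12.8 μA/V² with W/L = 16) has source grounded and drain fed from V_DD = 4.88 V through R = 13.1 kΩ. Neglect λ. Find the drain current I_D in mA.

I_D = 0.174 mA

With gate tied to drain, V_GS = V_DS ≥ V_GS − V_TN, so the device is in saturation.
k_n = μ_nC_ox · (W/L) = 0.2048 mA/V².
KCL at the drain: ½ k_n (V_GS − V_TN)² = (V_DD − V_GS)/R.
Let x = V_GS − 1.3. Then 1.34 x² + x − 3.58 = 0, giving x = 1.3 V (positive root), so V_GS = 2.6 V.
I_D = (V_DD − V_GS)/R = (4.88 − 2.6) / 13.1 = 0.174 mA.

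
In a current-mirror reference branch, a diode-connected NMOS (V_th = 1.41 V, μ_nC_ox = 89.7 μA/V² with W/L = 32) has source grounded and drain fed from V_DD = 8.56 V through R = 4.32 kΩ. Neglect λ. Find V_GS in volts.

V_GS = 2.41 V

With gate tied to drain, V_GS = V_DS ≥ V_GS − V_th, so the device is in saturation.
k_n = μ_nC_ox · (W/L) = 2.87 mA/V².
KCL at the drain: ½ k_n (V_GS − V_th)² = (V_DD − V_GS)/R.
Let x = V_GS − 1.41. Then 6.2 x² + x − 7.15 = 0, giving x = 0.996 V (positive root), so V_GS = 2.41 V.
I_D = (V_DD − V_GS)/R = (8.56 − 2.41) / 4.32 = 1.42 mA.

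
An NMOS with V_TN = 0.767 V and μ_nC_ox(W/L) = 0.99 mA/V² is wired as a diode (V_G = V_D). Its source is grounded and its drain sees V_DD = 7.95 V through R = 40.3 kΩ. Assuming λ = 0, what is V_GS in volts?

With gate tied to drain, V_GS = V_DS ≥ V_GS − V_TN, so the device is in saturation.
KCL at the drain: ½ k_n (V_GS − V_TN)² = (V_DD − V_GS)/R.
Let x = V_GS − 0.767. Then 19.9 x² + x − 7.183 = 0, giving x = 0.576 V (positive root), so V_GS = 1.34 V.
I_D = (V_DD − V_GS)/R = (7.95 − 1.34) / 40.3 = 0.164 mA.

V_GS = 1.34 V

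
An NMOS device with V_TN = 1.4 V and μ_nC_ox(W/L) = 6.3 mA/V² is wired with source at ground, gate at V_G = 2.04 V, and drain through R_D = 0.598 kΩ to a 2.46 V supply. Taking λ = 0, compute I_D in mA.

I_D = 1.29 mA

V_GS = V_G = 2.04 V, so V_ov = 2.04 − 1.4 = 0.64 V.
Assume saturation: I_D = ½ k_n V_ov² = 0.5 × 6.3 × 0.64² = 1.29 mA, giving V_DS = V_DD − I_D R_D = 2.46 − 1.29 × 0.598 = 1.69 V.
V_DS = 1.69 V ≥ V_ov = 0.64 V, confirming saturation.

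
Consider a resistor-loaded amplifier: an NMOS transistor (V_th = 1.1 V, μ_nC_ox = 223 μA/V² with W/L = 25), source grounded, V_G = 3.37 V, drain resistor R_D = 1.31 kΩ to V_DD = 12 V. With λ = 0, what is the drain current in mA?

I_D = 8.53 mA

V_GS = V_G = 3.37 V, so V_ov = 3.37 − 1.1 = 2.27 V.
k_n = μ_nC_ox · (W/L) = 5.575 mA/V².
Assume saturation: I_D = ½ k_n V_ov² = 0.5 × 5.575 × 2.27² = 14.4 mA, giving V_DS = V_DD − I_D R_D = 12 − 14.4 × 1.31 = -6.82 V.
But -6.82 V < V_ov = 2.27 V, so the device is actually in triode.
In triode I_D = k_n[V_ov V_DS − ½ V_DS²] and I_D = (V_DD − V_DS)/R_D. Equating: 3.65 V_DS² − 17.58 V_DS + 12 = 0, giving V_DS = 0.824 V (the root below V_ov).
I_D = (12 − 0.824) / 1.31 = 8.53 mA.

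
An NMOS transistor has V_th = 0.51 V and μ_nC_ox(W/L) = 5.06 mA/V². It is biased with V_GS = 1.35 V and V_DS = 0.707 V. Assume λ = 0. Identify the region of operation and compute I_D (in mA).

V_ov = V_GS − V_th = 1.35 − 0.51 = 0.84 V.
Since V_DS = 0.707 V < V_ov = 0.84 V, the device is in the triode region.
I_D = k_n [V_ov · V_DS − ½ V_DS²] = 5.06 × [0.84 × 0.707 − 0.5 × 0.707²] = 1.74 mA.

Triode; I_D = 1.74 mA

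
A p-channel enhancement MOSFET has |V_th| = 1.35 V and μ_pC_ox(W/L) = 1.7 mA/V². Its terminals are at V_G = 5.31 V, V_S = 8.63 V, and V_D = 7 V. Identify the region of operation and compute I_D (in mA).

V_SG = V_S − V_G = 8.63 − 5.31 = 3.32 V; V_SD = V_S − V_D = 8.63 − 7 = 1.63 V.
V_ov = V_SG − |V_th| = 3.32 − 1.35 = 1.97 V.
Since V_SD = 1.63 V < V_ov = 1.97 V, the device is in the triode region.
I_D = k_p [V_ov · V_SD − ½ V_SD²] = 1.7 × [1.97 × 1.63 − 0.5 × 1.63²] = 3.2 mA.

Triode; I_D = 3.20 mA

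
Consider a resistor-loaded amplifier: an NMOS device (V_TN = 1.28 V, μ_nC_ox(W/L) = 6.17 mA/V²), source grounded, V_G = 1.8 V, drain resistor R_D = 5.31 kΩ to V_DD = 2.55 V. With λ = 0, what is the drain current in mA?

I_D = 0.449 mA

V_GS = V_G = 1.8 V, so V_ov = 1.8 − 1.28 = 0.52 V.
Assume saturation: I_D = ½ k_n V_ov² = 0.5 × 6.17 × 0.52² = 0.834 mA, giving V_DS = V_DD − I_D R_D = 2.55 − 0.834 × 5.31 = -1.88 V.
But -1.88 V < V_ov = 0.52 V, so the device is actually in triode.
In triode I_D = k_n[V_ov V_DS − ½ V_DS²] and I_D = (V_DD − V_DS)/R_D. Equating: 16.4 V_DS² − 18.04 V_DS + 2.55 = 0, giving V_DS = 0.167 V (the root below V_ov).
I_D = (2.55 − 0.167) / 5.31 = 0.449 mA.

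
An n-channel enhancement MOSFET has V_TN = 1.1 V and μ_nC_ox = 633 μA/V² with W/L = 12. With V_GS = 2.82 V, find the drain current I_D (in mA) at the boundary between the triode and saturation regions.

At the boundary V_DS = V_ov = V_GS − V_TN = 2.82 − 1.1 = 1.72 V.
k_n = μ_nC_ox · (W/L) = 7.596 mA/V².
I_D = ½ k_n V_ov² = 0.5 × 7.596 × 1.72² = 11.2 mA.

I_D = 11.2 mA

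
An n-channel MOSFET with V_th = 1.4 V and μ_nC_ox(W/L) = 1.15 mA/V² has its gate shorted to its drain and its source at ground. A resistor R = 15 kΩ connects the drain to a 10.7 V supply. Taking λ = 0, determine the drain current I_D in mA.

With gate tied to drain, V_GS = V_DS ≥ V_GS − V_th, so the device is in saturation.
KCL at the drain: ½ k_n (V_GS − V_th)² = (V_DD − V_GS)/R.
Let x = V_GS − 1.4. Then 8.62 x² + x − 9.3 = 0, giving x = 0.982 V (positive root), so V_GS = 2.38 V.
I_D = (V_DD − V_GS)/R = (10.7 − 2.38) / 15 = 0.555 mA.

I_D = 0.555 mA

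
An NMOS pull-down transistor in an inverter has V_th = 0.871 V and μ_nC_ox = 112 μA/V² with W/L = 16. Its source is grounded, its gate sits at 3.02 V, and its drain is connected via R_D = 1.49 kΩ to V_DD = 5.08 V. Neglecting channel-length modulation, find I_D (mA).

V_GS = V_G = 3.02 V, so V_ov = 3.02 − 0.871 = 2.15 V.
k_n = μ_nC_ox · (W/L) = 1.792 mA/V².
Assume saturation: I_D = ½ k_n V_ov² = 0.5 × 1.792 × 2.15² = 4.14 mA, giving V_DS = V_DD − I_D R_D = 5.08 − 4.14 × 1.49 = -1.09 V.
But -1.09 V < V_ov = 2.15 V, so the device is actually in triode.
In triode I_D = k_n[V_ov V_DS − ½ V_DS²] and I_D = (V_DD − V_DS)/R_D. Equating: 1.34 V_DS² − 6.738 V_DS + 5.08 = 0, giving V_DS = 0.923 V (the root below V_ov).
I_D = (5.08 − 0.923) / 1.49 = 2.79 mA.

I_D = 2.79 mA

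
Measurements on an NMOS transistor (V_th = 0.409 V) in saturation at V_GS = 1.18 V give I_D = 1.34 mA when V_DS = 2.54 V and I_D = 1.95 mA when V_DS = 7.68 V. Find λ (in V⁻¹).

With V_GS fixed, I_D ∝ (1 + λ V_DS) in saturation, so I_D2/I_D1 = (1 + λ V_DS2)/(1 + λ V_DS1).
1.95/1.34 = 1.455 = (1 + 7.68 λ)/(1 + 2.54 λ).
Solving: λ (I_D1 V_DS2 − I_D2 V_DS1) = I_D2 − I_D1, so λ = (1.95 − 1.34) / (1.34 × 7.68 − 1.95 × 2.54) = 0.61 / 5.34 = 0.114 V⁻¹.

λ = 0.114 V⁻¹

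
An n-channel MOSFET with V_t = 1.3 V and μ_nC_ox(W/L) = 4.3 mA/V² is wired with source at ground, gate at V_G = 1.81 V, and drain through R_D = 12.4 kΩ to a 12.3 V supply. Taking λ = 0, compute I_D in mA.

I_D = 0.559 mA

V_GS = V_G = 1.81 V, so V_ov = 1.81 − 1.3 = 0.51 V.
Assume saturation: I_D = ½ k_n V_ov² = 0.5 × 4.3 × 0.51² = 0.559 mA, giving V_DS = V_DD − I_D R_D = 12.3 − 0.559 × 12.4 = 5.37 V.
V_DS = 5.37 V ≥ V_ov = 0.51 V, confirming saturation.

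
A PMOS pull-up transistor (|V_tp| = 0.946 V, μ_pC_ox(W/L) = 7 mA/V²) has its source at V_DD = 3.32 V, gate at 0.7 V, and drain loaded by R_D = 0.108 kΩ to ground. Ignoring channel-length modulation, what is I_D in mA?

I_D = 9.81 mA

V_SG = V_DD − V_G = 3.32 − 0.7 = 2.62 V, so V_ov = 2.62 − 0.946 = 1.67 V.
Assume saturation: I_D = ½ k_p V_ov² = 0.5 × 7 × 1.67² = 9.81 mA, giving V_SD = V_DD − I_D R_D = 3.32 − 9.81 × 0.108 = 2.26 V.
V_SD = 2.26 V ≥ V_ov = 1.67 V, confirming saturation.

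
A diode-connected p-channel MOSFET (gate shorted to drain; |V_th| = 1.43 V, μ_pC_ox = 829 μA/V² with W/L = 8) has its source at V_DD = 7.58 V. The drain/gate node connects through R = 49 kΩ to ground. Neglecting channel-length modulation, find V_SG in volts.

With gate tied to drain, V_SG = V_SD ≥ V_SG − |V_th|, so the device is in saturation.
k_p = μ_pC_ox · (W/L) = 6.632 mA/V².
KCL at the drain: ½ k_p (V_SG − |V_th|)² = (V_DD − V_SG)/R.
Let x = V_SG − 1.43. Then 162 x² + x − 6.15 = 0, giving x = 0.191 V (positive root), so V_SG = 1.62 V.
I_D = (V_DD − V_SG)/R = (7.58 − 1.62) / 49 = 0.122 mA.

V_SG = 1.62 V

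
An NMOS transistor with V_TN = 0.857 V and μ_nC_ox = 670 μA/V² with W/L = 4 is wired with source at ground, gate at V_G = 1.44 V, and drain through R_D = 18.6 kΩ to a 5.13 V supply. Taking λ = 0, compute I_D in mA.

I_D = 0.265 mA

V_GS = V_G = 1.44 V, so V_ov = 1.44 − 0.857 = 0.583 V.
k_n = μ_nC_ox · (W/L) = 2.68 mA/V².
Assume saturation: I_D = ½ k_n V_ov² = 0.5 × 2.68 × 0.583² = 0.455 mA, giving V_DS = V_DD − I_D R_D = 5.13 − 0.455 × 18.6 = -3.34 V.
But -3.34 V < V_ov = 0.583 V, so the device is actually in triode.
In triode I_D = k_n[V_ov V_DS − ½ V_DS²] and I_D = (V_DD − V_DS)/R_D. Equating: 24.9 V_DS² − 30.06 V_DS + 5.13 = 0, giving V_DS = 0.206 V (the root below V_ov).
I_D = (5.13 − 0.206) / 18.6 = 0.265 mA.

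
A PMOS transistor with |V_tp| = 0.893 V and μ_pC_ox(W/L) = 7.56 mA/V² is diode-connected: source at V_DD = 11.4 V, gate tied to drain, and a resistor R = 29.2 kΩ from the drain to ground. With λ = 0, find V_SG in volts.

With gate tied to drain, V_SG = V_SD ≥ V_SG − |V_tp|, so the device is in saturation.
KCL at the drain: ½ k_p (V_SG − |V_tp|)² = (V_DD − V_SG)/R.
Let x = V_SG − 0.893. Then 110 x² + x − 10.51 = 0, giving x = 0.304 V (positive root), so V_SG = 1.2 V.
I_D = (V_DD − V_SG)/R = (11.4 − 1.2) / 29.2 = 0.349 mA.

V_SG = 1.20 V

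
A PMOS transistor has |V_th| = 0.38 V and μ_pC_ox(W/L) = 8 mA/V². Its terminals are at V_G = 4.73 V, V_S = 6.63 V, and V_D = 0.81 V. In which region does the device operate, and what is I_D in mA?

Saturation; I_D = 9.24 mA

V_SG = V_S − V_G = 6.63 − 4.73 = 1.9 V; V_SD = V_S − V_D = 6.63 − 0.81 = 5.82 V.
V_ov = V_SG − |V_th| = 1.9 − 0.38 = 1.52 V.
Since V_SD = 5.82 V ≥ V_ov = 1.52 V, the device is in saturation.
I_D = ½ k_p V_ov² = 0.5 × 8 × 1.52² = 9.24 mA.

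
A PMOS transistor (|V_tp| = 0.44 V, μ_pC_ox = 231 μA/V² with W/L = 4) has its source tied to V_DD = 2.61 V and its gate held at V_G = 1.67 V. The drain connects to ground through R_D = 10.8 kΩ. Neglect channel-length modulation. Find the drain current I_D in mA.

V_SG = V_DD − V_G = 2.61 − 1.67 = 0.94 V, so V_ov = 0.94 − 0.44 = 0.5 V.
k_p = μ_pC_ox · (W/L) = 0.924 mA/V².
Assume saturation: I_D = ½ k_p V_ov² = 0.5 × 0.924 × 0.5² = 0.115 mA, giving V_SD = V_DD − I_D R_D = 2.61 − 0.115 × 10.8 = 1.36 V.
V_SD = 1.36 V ≥ V_ov = 0.5 V, confirming saturation.

I_D = 0.115 mA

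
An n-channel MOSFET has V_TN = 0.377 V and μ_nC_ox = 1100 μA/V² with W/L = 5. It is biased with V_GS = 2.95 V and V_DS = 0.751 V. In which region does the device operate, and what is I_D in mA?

k_n = μ_nC_ox · (W/L) = 5.5 mA/V².
V_ov = V_GS − V_TN = 2.95 − 0.377 = 2.57 V.
Since V_DS = 0.751 V < V_ov = 2.57 V, the device is in the triode region.
I_D = k_n [V_ov · V_DS − ½ V_DS²] = 5.5 × [2.57 × 0.751 − 0.5 × 0.751²] = 9.08 mA.

Triode; I_D = 9.08 mA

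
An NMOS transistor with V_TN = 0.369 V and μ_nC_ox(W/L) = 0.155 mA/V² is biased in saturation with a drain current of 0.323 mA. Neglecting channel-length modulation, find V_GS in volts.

V_GS = 2.41 V

In saturation I_D = ½ k_n (V_GS − V_TN)², so V_GS − V_TN = √(2 I_D / k_n) = √(2 × 0.323 / 0.155) = 2.04 V.
V_GS = 0.369 + 2.04 = 2.41 V.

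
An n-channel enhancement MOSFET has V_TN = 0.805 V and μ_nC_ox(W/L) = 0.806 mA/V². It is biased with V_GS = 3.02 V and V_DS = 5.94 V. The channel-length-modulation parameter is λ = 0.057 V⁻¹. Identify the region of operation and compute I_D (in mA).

Saturation; I_D = 2.65 mA

V_ov = V_GS − V_TN = 3.02 − 0.805 = 2.21 V.
Since V_DS = 5.94 V ≥ V_ov = 2.21 V, the device is in saturation.
I_D = ½ k_n V_ov² (1 + λ V_DS) = 0.5 × 0.806 × 2.21² × (1 + 0.057 × 5.94) = 2.65 mA.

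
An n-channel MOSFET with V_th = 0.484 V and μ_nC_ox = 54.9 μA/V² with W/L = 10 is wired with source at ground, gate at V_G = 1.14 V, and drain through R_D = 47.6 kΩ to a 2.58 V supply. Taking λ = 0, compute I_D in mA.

I_D = 0.0508 mA

V_GS = V_G = 1.14 V, so V_ov = 1.14 − 0.484 = 0.656 V.
k_n = μ_nC_ox · (W/L) = 0.549 mA/V².
Assume saturation: I_D = ½ k_n V_ov² = 0.5 × 0.549 × 0.656² = 0.118 mA, giving V_DS = V_DD − I_D R_D = 2.58 − 0.118 × 47.6 = -3.04 V.
But -3.04 V < V_ov = 0.656 V, so the device is actually in triode.
In triode I_D = k_n[V_ov V_DS − ½ V_DS²] and I_D = (V_DD − V_DS)/R_D. Equating: 13.1 V_DS² − 18.14 V_DS + 2.58 = 0, giving V_DS = 0.161 V (the root below V_ov).
I_D = (2.58 − 0.161) / 47.6 = 0.0508 mA.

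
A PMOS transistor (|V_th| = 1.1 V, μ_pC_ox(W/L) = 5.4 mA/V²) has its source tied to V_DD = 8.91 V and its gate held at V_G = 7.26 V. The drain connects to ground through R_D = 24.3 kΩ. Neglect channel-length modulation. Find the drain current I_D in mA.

I_D = 0.361 mA

V_SG = V_DD − V_G = 8.91 − 7.26 = 1.65 V, so V_ov = 1.65 − 1.1 = 0.55 V.
Assume saturation: I_D = ½ k_p V_ov² = 0.5 × 5.4 × 0.55² = 0.817 mA, giving V_SD = V_DD − I_D R_D = 8.91 − 0.817 × 24.3 = -10.9 V.
But -10.9 V < V_ov = 0.55 V, so the device is actually in triode.
In triode I_D = k_p[V_ov V_SD − ½ V_SD²] and I_D = (V_DD − V_SD)/R_D. Equating: 65.6 V_SD² − 73.17 V_SD + 8.91 = 0, giving V_SD = 0.139 V (the root below V_ov).
I_D = (8.91 − 0.139) / 24.3 = 0.361 mA.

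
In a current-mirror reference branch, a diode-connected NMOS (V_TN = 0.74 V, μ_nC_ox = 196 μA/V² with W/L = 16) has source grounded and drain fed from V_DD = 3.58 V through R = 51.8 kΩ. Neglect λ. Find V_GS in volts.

With gate tied to drain, V_GS = V_DS ≥ V_GS − V_TN, so the device is in saturation.
k_n = μ_nC_ox · (W/L) = 3.136 mA/V².
KCL at the drain: ½ k_n (V_GS − V_TN)² = (V_DD − V_GS)/R.
Let x = V_GS − 0.74. Then 81.2 x² + x − 2.84 = 0, giving x = 0.181 V (positive root), so V_GS = 0.921 V.
I_D = (V_DD − V_GS)/R = (3.58 − 0.921) / 51.8 = 0.0513 mA.

V_GS = 0.921 V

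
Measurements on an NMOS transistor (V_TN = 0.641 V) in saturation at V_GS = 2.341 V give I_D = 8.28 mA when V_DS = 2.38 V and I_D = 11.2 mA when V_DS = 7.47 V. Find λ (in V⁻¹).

λ = 0.0830 V⁻¹

With V_GS fixed, I_D ∝ (1 + λ V_DS) in saturation, so I_D2/I_D1 = (1 + λ V_DS2)/(1 + λ V_DS1).
11.2/8.28 = 1.353 = (1 + 7.47 λ)/(1 + 2.38 λ).
Solving: λ (I_D1 V_DS2 − I_D2 V_DS1) = I_D2 − I_D1, so λ = (11.2 − 8.28) / (8.28 × 7.47 − 11.2 × 2.38) = 2.92 / 35.2 = 0.083 V⁻¹.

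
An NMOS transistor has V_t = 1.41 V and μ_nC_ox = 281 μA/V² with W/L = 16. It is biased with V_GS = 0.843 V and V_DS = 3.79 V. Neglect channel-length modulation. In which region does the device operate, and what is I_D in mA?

V_GS = 0.843 V < V_t = 1.41 V, so the transistor is in cutoff.

Cutoff; I_D = 0 mA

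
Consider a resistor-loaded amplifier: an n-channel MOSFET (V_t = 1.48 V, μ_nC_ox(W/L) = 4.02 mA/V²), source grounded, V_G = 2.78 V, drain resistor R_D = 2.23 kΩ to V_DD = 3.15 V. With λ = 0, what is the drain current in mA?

V_GS = V_G = 2.78 V, so V_ov = 2.78 − 1.48 = 1.3 V.
Assume saturation: I_D = ½ k_n V_ov² = 0.5 × 4.02 × 1.3² = 3.4 mA, giving V_DS = V_DD − I_D R_D = 3.15 − 3.4 × 2.23 = -4.43 V.
But -4.43 V < V_ov = 1.3 V, so the device is actually in triode.
In triode I_D = k_n[V_ov V_DS − ½ V_DS²] and I_D = (V_DD − V_DS)/R_D. Equating: 4.48 V_DS² − 12.65 V_DS + 3.15 = 0, giving V_DS = 0.276 V (the root below V_ov).
I_D = (3.15 − 0.276) / 2.23 = 1.29 mA.

I_D = 1.29 mA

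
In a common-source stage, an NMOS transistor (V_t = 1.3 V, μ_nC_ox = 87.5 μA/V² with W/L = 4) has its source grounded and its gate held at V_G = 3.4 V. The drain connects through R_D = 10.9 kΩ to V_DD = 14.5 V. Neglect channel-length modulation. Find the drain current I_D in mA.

V_GS = V_G = 3.4 V, so V_ov = 3.4 − 1.3 = 2.1 V.
k_n = μ_nC_ox · (W/L) = 0.35 mA/V².
Assume saturation: I_D = ½ k_n V_ov² = 0.5 × 0.35 × 2.1² = 0.772 mA, giving V_DS = V_DD − I_D R_D = 14.5 − 0.772 × 10.9 = 6.09 V.
V_DS = 6.09 V ≥ V_ov = 2.1 V, confirming saturation.

I_D = 0.772 mA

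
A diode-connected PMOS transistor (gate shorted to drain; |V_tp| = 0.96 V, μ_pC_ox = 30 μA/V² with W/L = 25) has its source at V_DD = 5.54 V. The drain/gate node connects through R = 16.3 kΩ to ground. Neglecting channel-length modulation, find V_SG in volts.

With gate tied to drain, V_SG = V_SD ≥ V_SG − |V_tp|, so the device is in saturation.
k_p = μ_pC_ox · (W/L) = 0.75 mA/V².
KCL at the drain: ½ k_p (V_SG − |V_tp|)² = (V_DD − V_SG)/R.
Let x = V_SG − 0.96. Then 6.11 x² + x − 4.58 = 0, giving x = 0.788 V (positive root), so V_SG = 1.75 V.
I_D = (V_DD − V_SG)/R = (5.54 − 1.75) / 16.3 = 0.233 mA.

V_SG = 1.75 V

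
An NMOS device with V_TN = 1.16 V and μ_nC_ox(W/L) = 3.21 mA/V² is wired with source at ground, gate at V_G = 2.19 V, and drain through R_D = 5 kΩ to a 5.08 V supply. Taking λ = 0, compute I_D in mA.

I_D = 0.947 mA

V_GS = V_G = 2.19 V, so V_ov = 2.19 − 1.16 = 1.03 V.
Assume saturation: I_D = ½ k_n V_ov² = 0.5 × 3.21 × 1.03² = 1.7 mA, giving V_DS = V_DD − I_D R_D = 5.08 − 1.7 × 5 = -3.43 V.
But -3.43 V < V_ov = 1.03 V, so the device is actually in triode.
In triode I_D = k_n[V_ov V_DS − ½ V_DS²] and I_D = (V_DD − V_DS)/R_D. Equating: 8.03 V_DS² − 17.53 V_DS + 5.08 = 0, giving V_DS = 0.344 V (the root below V_ov).
I_D = (5.08 − 0.344) / 5 = 0.947 mA.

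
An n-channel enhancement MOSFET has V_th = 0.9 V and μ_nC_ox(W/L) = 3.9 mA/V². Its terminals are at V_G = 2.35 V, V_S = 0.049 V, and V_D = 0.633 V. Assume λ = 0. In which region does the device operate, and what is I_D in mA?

Triode; I_D = 2.53 mA

V_GS = V_G − V_S = 2.35 − 0.049 = 2.3 V; V_DS = V_D − V_S = 0.633 − 0.049 = 0.584 V.
V_ov = V_GS − V_th = 2.3 − 0.9 = 1.4 V.
Since V_DS = 0.584 V < V_ov = 1.4 V, the device is in the triode region.
I_D = k_n [V_ov · V_DS − ½ V_DS²] = 3.9 × [1.4 × 0.584 − 0.5 × 0.584²] = 2.53 mA.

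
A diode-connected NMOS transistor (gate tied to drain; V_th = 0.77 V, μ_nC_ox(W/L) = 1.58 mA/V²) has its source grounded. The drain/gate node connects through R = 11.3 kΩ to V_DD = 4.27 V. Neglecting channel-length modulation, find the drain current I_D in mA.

I_D = 0.259 mA

With gate tied to drain, V_GS = V_DS ≥ V_GS − V_th, so the device is in saturation.
KCL at the drain: ½ k_n (V_GS − V_th)² = (V_DD − V_GS)/R.
Let x = V_GS − 0.77. Then 8.93 x² + x − 3.5 = 0, giving x = 0.573 V (positive root), so V_GS = 1.34 V.
I_D = (V_DD − V_GS)/R = (4.27 − 1.34) / 11.3 = 0.259 mA.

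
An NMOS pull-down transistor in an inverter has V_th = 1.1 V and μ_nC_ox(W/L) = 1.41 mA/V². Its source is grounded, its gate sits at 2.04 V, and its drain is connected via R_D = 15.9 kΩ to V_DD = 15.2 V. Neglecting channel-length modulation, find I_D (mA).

I_D = 0.623 mA

V_GS = V_G = 2.04 V, so V_ov = 2.04 − 1.1 = 0.94 V.
Assume saturation: I_D = ½ k_n V_ov² = 0.5 × 1.41 × 0.94² = 0.623 mA, giving V_DS = V_DD − I_D R_D = 15.2 − 0.623 × 15.9 = 5.3 V.
V_DS = 5.3 V ≥ V_ov = 0.94 V, confirming saturation.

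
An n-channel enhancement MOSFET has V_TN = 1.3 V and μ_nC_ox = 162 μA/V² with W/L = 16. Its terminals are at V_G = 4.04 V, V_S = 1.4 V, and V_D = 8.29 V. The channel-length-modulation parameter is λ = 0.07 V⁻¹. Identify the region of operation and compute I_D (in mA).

Saturation; I_D = 3.45 mA

V_GS = V_G − V_S = 4.04 − 1.4 = 2.64 V; V_DS = V_D − V_S = 8.29 − 1.4 = 6.89 V.
k_n = μ_nC_ox · (W/L) = 2.592 mA/V².
V_ov = V_GS − V_TN = 2.64 − 1.3 = 1.34 V.
Since V_DS = 6.89 V ≥ V_ov = 1.34 V, the device is in saturation.
I_D = ½ k_n V_ov² (1 + λ V_DS) = 0.5 × 2.592 × 1.34² × (1 + 0.07 × 6.89) = 3.45 mA.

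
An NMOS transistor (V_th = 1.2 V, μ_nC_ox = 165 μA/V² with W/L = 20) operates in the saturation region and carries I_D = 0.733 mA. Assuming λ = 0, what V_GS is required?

V_GS = 1.87 V

k_n = μ_nC_ox · (W/L) = 3.3 mA/V².
In saturation I_D = ½ k_n (V_GS − V_th)², so V_GS − V_th = √(2 I_D / k_n) = √(2 × 0.733 / 3.3) = 0.667 V.
V_GS = 1.2 + 0.667 = 1.87 V.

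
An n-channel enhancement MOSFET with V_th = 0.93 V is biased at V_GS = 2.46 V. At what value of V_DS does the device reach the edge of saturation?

V_DS,sat = 1.53 V

The boundary between triode and saturation is V_DS = V_GS − V_th = V_ov.
V_ov = 2.46 − 0.93 = 1.53 V.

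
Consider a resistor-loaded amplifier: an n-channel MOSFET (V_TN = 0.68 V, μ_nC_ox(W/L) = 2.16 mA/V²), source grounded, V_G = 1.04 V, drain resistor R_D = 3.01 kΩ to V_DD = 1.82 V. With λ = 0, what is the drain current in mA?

I_D = 0.140 mA

V_GS = V_G = 1.04 V, so V_ov = 1.04 − 0.68 = 0.36 V.
Assume saturation: I_D = ½ k_n V_ov² = 0.5 × 2.16 × 0.36² = 0.14 mA, giving V_DS = V_DD − I_D R_D = 1.82 − 0.14 × 3.01 = 1.4 V.
V_DS = 1.4 V ≥ V_ov = 0.36 V, confirming saturation.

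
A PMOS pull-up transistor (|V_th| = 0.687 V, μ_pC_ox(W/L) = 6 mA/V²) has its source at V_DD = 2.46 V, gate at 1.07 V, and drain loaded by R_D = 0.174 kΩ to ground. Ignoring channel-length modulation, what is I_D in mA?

V_SG = V_DD − V_G = 2.46 − 1.07 = 1.39 V, so V_ov = 1.39 − 0.687 = 0.703 V.
Assume saturation: I_D = ½ k_p V_ov² = 0.5 × 6 × 0.703² = 1.48 mA, giving V_SD = V_DD − I_D R_D = 2.46 − 1.48 × 0.174 = 2.2 V.
V_SD = 2.2 V ≥ V_ov = 0.703 V, confirming saturation.

I_D = 1.48 mA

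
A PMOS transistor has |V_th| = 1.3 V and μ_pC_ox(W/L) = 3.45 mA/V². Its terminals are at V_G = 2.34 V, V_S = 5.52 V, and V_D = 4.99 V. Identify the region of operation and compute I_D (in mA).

V_SG = V_S − V_G = 5.52 − 2.34 = 3.18 V; V_SD = V_S − V_D = 5.52 − 4.99 = 0.53 V.
V_ov = V_SG − |V_th| = 3.18 − 1.3 = 1.88 V.
Since V_SD = 0.53 V < V_ov = 1.88 V, the device is in the triode region.
I_D = k_p [V_ov · V_SD − ½ V_SD²] = 3.45 × [1.88 × 0.53 − 0.5 × 0.53²] = 2.95 mA.

Triode; I_D = 2.95 mA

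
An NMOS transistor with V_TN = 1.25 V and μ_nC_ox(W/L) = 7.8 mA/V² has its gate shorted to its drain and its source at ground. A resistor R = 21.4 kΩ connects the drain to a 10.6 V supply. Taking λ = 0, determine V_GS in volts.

V_GS = 1.58 V

With gate tied to drain, V_GS = V_DS ≥ V_GS − V_TN, so the device is in saturation.
KCL at the drain: ½ k_n (V_GS − V_TN)² = (V_DD − V_GS)/R.
Let x = V_GS − 1.25. Then 83.5 x² + x − 9.35 = 0, giving x = 0.329 V (positive root), so V_GS = 1.58 V.
I_D = (V_DD − V_GS)/R = (10.6 − 1.58) / 21.4 = 0.422 mA.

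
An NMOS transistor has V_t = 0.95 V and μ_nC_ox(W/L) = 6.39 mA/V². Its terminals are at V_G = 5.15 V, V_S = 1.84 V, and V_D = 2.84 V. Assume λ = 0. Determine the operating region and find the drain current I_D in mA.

Triode; I_D = 11.9 mA

V_GS = V_G − V_S = 5.15 − 1.84 = 3.31 V; V_DS = V_D − V_S = 2.84 − 1.84 = 1 V.
V_ov = V_GS − V_t = 3.31 − 0.95 = 2.36 V.
Since V_DS = 1 V < V_ov = 2.36 V, the device is in the triode region.
I_D = k_n [V_ov · V_DS − ½ V_DS²] = 6.39 × [2.36 × 1 − 0.5 × 1²] = 11.9 mA.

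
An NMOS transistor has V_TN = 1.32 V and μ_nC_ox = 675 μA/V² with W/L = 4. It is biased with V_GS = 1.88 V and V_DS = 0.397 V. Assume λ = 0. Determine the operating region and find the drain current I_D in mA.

k_n = μ_nC_ox · (W/L) = 2.7 mA/V².
V_ov = V_GS − V_TN = 1.88 − 1.32 = 0.56 V.
Since V_DS = 0.397 V < V_ov = 0.56 V, the device is in the triode region.
I_D = k_n [V_ov · V_DS − ½ V_DS²] = 2.7 × [0.56 × 0.397 − 0.5 × 0.397²] = 0.387 mA.

Triode; I_D = 0.387 mA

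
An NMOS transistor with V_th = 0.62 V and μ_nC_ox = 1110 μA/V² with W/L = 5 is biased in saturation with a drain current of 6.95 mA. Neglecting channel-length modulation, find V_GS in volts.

k_n = μ_nC_ox · (W/L) = 5.55 mA/V².
In saturation I_D = ½ k_n (V_GS − V_th)², so V_GS − V_th = √(2 I_D / k_n) = √(2 × 6.95 / 5.55) = 1.58 V.
V_GS = 0.62 + 1.58 = 2.2 V.

V_GS = 2.20 V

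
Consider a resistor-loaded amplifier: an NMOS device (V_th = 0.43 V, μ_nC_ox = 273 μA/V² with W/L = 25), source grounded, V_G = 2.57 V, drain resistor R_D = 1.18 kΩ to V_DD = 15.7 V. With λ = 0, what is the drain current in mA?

I_D = 12.3 mA

V_GS = V_G = 2.57 V, so V_ov = 2.57 − 0.43 = 2.14 V.
k_n = μ_nC_ox · (W/L) = 6.825 mA/V².
Assume saturation: I_D = ½ k_n V_ov² = 0.5 × 6.825 × 2.14² = 15.6 mA, giving V_DS = V_DD − I_D R_D = 15.7 − 15.6 × 1.18 = -2.74 V.
But -2.74 V < V_ov = 2.14 V, so the device is actually in triode.
In triode I_D = k_n[V_ov V_DS − ½ V_DS²] and I_D = (V_DD − V_DS)/R_D. Equating: 4.03 V_DS² − 18.23 V_DS + 15.7 = 0, giving V_DS = 1.16 V (the root below V_ov).
I_D = (15.7 − 1.16) / 1.18 = 12.3 mA.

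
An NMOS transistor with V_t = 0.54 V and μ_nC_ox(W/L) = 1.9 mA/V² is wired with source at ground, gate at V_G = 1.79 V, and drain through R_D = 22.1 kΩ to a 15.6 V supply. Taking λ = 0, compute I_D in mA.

I_D = 0.691 mA

V_GS = V_G = 1.79 V, so V_ov = 1.79 − 0.54 = 1.25 V.
Assume saturation: I_D = ½ k_n V_ov² = 0.5 × 1.9 × 1.25² = 1.48 mA, giving V_DS = V_DD − I_D R_D = 15.6 − 1.48 × 22.1 = -17.2 V.
But -17.2 V < V_ov = 1.25 V, so the device is actually in triode.
In triode I_D = k_n[V_ov V_DS − ½ V_DS²] and I_D = (V_DD − V_DS)/R_D. Equating: 21 V_DS² − 53.49 V_DS + 15.6 = 0, giving V_DS = 0.336 V (the root below V_ov).
I_D = (15.6 − 0.336) / 22.1 = 0.691 mA.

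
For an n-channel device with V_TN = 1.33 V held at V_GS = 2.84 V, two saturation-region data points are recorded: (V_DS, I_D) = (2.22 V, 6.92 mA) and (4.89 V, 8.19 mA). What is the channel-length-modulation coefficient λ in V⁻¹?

With V_GS fixed, I_D ∝ (1 + λ V_DS) in saturation, so I_D2/I_D1 = (1 + λ V_DS2)/(1 + λ V_DS1).
8.19/6.92 = 1.184 = (1 + 4.89 λ)/(1 + 2.22 λ).
Solving: λ (I_D1 V_DS2 − I_D2 V_DS1) = I_D2 − I_D1, so λ = (8.19 − 6.92) / (6.92 × 4.89 − 8.19 × 2.22) = 1.27 / 15.7 = 0.0811 V⁻¹.

λ = 0.0811 V⁻¹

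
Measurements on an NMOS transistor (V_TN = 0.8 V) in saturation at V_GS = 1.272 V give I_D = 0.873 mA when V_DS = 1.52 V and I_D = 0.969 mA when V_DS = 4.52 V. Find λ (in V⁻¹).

With V_GS fixed, I_D ∝ (1 + λ V_DS) in saturation, so I_D2/I_D1 = (1 + λ V_DS2)/(1 + λ V_DS1).
0.969/0.873 = 1.11 = (1 + 4.52 λ)/(1 + 1.52 λ).
Solving: λ (I_D1 V_DS2 − I_D2 V_DS1) = I_D2 − I_D1, so λ = (0.969 − 0.873) / (0.873 × 4.52 − 0.969 × 1.52) = 0.096 / 2.47 = 0.0388 V⁻¹.

λ = 0.0388 V⁻¹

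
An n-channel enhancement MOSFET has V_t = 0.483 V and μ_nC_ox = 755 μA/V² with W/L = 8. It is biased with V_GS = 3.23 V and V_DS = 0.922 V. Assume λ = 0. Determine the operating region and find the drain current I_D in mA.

Triode; I_D = 12.7 mA

k_n = μ_nC_ox · (W/L) = 6.04 mA/V².
V_ov = V_GS − V_t = 3.23 − 0.483 = 2.75 V.
Since V_DS = 0.922 V < V_ov = 2.75 V, the device is in the triode region.
I_D = k_n [V_ov · V_DS − ½ V_DS²] = 6.04 × [2.75 × 0.922 − 0.5 × 0.922²] = 12.7 mA.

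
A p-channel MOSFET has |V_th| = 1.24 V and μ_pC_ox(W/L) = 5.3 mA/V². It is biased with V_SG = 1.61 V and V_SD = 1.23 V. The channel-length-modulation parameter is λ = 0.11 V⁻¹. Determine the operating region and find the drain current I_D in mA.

Saturation; I_D = 0.412 mA

V_ov = V_SG − |V_th| = 1.61 − 1.24 = 0.37 V.
Since V_SD = 1.23 V ≥ V_ov = 0.37 V, the device is in saturation.
I_D = ½ k_p V_ov² (1 + λ V_SD) = 0.5 × 5.3 × 0.37² × (1 + 0.11 × 1.23) = 0.412 mA.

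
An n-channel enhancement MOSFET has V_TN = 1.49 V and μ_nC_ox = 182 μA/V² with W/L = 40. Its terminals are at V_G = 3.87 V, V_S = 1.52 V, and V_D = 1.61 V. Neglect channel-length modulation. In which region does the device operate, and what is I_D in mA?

V_GS = V_G − V_S = 3.87 − 1.52 = 2.35 V; V_DS = V_D − V_S = 1.61 − 1.52 = 0.09 V.
k_n = μ_nC_ox · (W/L) = 7.28 mA/V².
V_ov = V_GS − V_TN = 2.35 − 1.49 = 0.86 V.
Since V_DS = 0.09 V < V_ov = 0.86 V, the device is in the triode region.
I_D = k_n [V_ov · V_DS − ½ V_DS²] = 7.28 × [0.86 × 0.09 − 0.5 × 0.09²] = 0.534 mA.

Triode; I_D = 0.534 mA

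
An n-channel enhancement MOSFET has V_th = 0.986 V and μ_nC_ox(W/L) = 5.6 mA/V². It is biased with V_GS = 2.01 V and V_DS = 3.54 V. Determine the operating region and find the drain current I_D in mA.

Saturation; I_D = 2.94 mA

V_ov = V_GS − V_th = 2.01 − 0.986 = 1.02 V.
Since V_DS = 3.54 V ≥ V_ov = 1.02 V, the device is in saturation.
I_D = ½ k_n V_ov² = 0.5 × 5.6 × 1.02² = 2.94 mA.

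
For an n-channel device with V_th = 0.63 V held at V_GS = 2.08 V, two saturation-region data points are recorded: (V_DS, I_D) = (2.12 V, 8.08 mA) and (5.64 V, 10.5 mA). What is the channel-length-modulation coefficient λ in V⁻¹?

With V_GS fixed, I_D ∝ (1 + λ V_DS) in saturation, so I_D2/I_D1 = (1 + λ V_DS2)/(1 + λ V_DS1).
10.5/8.08 = 1.3 = (1 + 5.64 λ)/(1 + 2.12 λ).
Solving: λ (I_D1 V_DS2 − I_D2 V_DS1) = I_D2 − I_D1, so λ = (10.5 − 8.08) / (8.08 × 5.64 − 10.5 × 2.12) = 2.42 / 23.3 = 0.104 V⁻¹.

λ = 0.104 V⁻¹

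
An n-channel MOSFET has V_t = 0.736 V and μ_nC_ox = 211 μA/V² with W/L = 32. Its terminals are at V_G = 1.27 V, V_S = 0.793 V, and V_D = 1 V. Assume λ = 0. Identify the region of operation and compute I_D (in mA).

V_GS = V_G − V_S = 1.27 − 0.793 = 0.477 V; V_DS = V_D − V_S = 1 − 0.793 = 0.207 V.
V_GS = 0.477 V < V_t = 0.736 V, so the transistor is in cutoff.

Cutoff; I_D = 0 mA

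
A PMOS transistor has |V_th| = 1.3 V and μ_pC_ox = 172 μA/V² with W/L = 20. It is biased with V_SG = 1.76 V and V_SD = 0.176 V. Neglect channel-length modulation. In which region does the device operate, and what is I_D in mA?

k_p = μ_pC_ox · (W/L) = 3.44 mA/V².
V_ov = V_SG − |V_th| = 1.76 − 1.3 = 0.46 V.
Since V_SD = 0.176 V < V_ov = 0.46 V, the device is in the triode region.
I_D = k_p [V_ov · V_SD − ½ V_SD²] = 3.44 × [0.46 × 0.176 − 0.5 × 0.176²] = 0.225 mA.

Triode; I_D = 0.225 mA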